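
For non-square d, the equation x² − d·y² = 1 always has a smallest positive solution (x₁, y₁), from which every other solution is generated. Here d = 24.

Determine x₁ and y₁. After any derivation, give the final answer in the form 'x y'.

√24 → a₀=4, period (1,8); ℓ=2 even so k=1
a_0=4:  p_0=4·1+0=4,  q_0=4·0+1=1
a_1=1:  p_1=1·4+1=5,  q_1=1·1+0=1
fundamental: x₁=5, y₁=1  (since 25 − 24·1 = 1)

5 1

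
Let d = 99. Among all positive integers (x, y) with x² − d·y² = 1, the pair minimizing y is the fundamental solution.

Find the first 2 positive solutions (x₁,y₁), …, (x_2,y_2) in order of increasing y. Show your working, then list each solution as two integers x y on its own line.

[9; 1,18] for √99; ℓ=2 ⇒ convergent index 1
step 0: (9, 1)  from 9·(1,0) + (0,1)
step 1: (10, 1)  from 1·(9,1) + (1,0)
→ (10, 1).  Check: 10²=100, 99·1²=99, difference 1.
k=2:  x_2 = 10·10+99·1·1 = 199,  y_2 = 10·1+1·10 = 20

10 1
199 20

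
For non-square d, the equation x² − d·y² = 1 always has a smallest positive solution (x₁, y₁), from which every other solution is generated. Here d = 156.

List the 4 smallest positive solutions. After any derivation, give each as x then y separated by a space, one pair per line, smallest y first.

d=156: √d = [12; 2,24] (ℓ=2, even), read p_1/q_1
step 0: (12, 1)  from 12·(1,0) + (0,1)
step 1: (25, 2)  from 2·(12,1) + (1,0)
fundamental: x₁=25, y₁=2  (since 625 − 156·4 = 1)
(x_2, y_2) = (25·25 + 156·2·2, 25·2 + 2·25) = (1249, 100)
(x_3, y_3) = (25·1249 + 156·2·100, 25·100 + 2·1249) = (62425, 4998)
(x_4, y_4) = (25·62425 + 156·2·4998, 25·4998 + 2·62425) = (3120001, 249800)

25 2
1249 100
62425 4998
3120001 249800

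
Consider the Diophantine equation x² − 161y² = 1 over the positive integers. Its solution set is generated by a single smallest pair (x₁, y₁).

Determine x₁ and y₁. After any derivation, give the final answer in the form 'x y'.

11775 928

[12; 1,2,4,1,2,1,4,2,1,24] for √161; ℓ=10 ⇒ convergent index 9
a_0=12:  p_0=12·1+0=12,  q_0=12·0+1=1
a_1=1:  p_1=1·12+1=13,  q_1=1·1+0=1
a_2=2:  p_2=2·13+12=38,  q_2=2·1+1=3
a_3=4:  p_3=4·38+13=165,  q_3=4·3+1=13
…
a_5=2:  p_5=2·203+165=571,  q_5=2·16+13=45
…
a_8=2:  p_8=2·3667+774=8108,  q_8=2·289+61=639
a_9=1:  p_9=1·8108+3667=11775,  q_9=1·639+289=928
→ (11775, 928).  Check: 11775²=138650625, 161·928²=138650624, difference 1.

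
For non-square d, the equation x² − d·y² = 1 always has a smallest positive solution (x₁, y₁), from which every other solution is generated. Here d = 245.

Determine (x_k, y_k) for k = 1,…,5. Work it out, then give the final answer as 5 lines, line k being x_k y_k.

51841 3312
5374978561 343394784
557288527109761 35603857991376
57780789062419261441 3691479203918451648
5990827771012465337616001 382739946785069045776560

√245 = [15; 1,1,1,7,6,7,1,1,1,30, …], period ℓ=10 (even) → k=9
k=0  a_k=15  p_k/q_k = 15/1
k=1  a_k=1  p_k/q_k = 16/1
…
k=3  a_k=1  p_k/q_k = 47/3
…
k=5  a_k=6  p_k/q_k = 2207/141
k=6  a_k=7  p_k/q_k = 15809/1010
k=7  a_k=1  p_k/q_k = 18016/1151
k=8  a_k=1  p_k/q_k = 33825/2161
k=9  a_k=1  p_k/q_k = 51841/3312
(x₁, y₁) = (51841, 3312);  51841² − 245·3312² = 1 ✓
(x_2, y_2) = (51841·51841 + 245·3312·3312, 51841·3312 + 3312·51841) = (5374978561, 343394784)
(x_3, y_3) = (51841·5374978561 + 245·3312·343394784, 51841·343394784 + 3312·5374978561) = (557288527109761, 35603857991376)
(x_4, y_4) = (51841·557288527109761 + 245·3312·35603857991376, 51841·35603857991376 + 3312·557288527109761) = (57780789062419261441, 3691479203918451648)
(x_5, y_5) = (51841·57780789062419261441 + 245·3312·3691479203918451648, 51841·3691479203918451648 + 3312·57780789062419261441) = (5990827771012465337616001, 382739946785069045776560)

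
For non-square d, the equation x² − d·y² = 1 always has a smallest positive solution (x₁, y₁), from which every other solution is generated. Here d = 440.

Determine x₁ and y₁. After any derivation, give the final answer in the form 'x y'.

21 1

[20; 1,40] for √440; ℓ=2 ⇒ convergent index 1
i=0: a=20 ⇒ p=20, q=1
i=1: a=1 ⇒ p=21, q=1
(x₁, y₁) = (21, 1);  21² − 440·1² = 1 ✓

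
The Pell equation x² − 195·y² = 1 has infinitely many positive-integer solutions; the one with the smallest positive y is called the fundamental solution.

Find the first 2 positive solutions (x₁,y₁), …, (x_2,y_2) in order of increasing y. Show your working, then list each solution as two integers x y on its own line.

14 1
391 28

[13; 1,26] for √195; ℓ=2 ⇒ convergent index 1
step 0: (13, 1)  from 13·(1,0) + (0,1)
step 1: (14, 1)  from 1·(13,1) + (1,0)
fundamental: x₁=14, y₁=1  (since 196 − 195·1 = 1)
(14+1√195)^2 = 391 + 28√195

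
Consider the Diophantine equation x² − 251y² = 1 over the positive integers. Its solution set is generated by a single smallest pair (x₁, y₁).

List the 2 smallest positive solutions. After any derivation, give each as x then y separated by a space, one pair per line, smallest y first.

3674890 231957
27009633024199 1704832919460

√251 = [15; 1,5,2,1,2,…,5,1,30, …], period ℓ=14 (even) → k=13
i=0: a=15 ⇒ p=15, q=1
…
i=2: a=5 ⇒ p=95, q=6
…
i=5: a=2 ⇒ p=808, q=51
i=6: a=2 ⇒ p=1917, q=121
i=7: a=15 ⇒ p=29563, q=1866
…
i=10: a=1 ⇒ p=212692, q=13425
i=11: a=2 ⇒ p=577033, q=36422
i=12: a=5 ⇒ p=3097857, q=195535
i=13: a=1 ⇒ p=3674890, q=231957
fundamental: x₁=3674890, y₁=231957  (since 13504816512100 − 251·53804049849 = 1)
(3674890+231957√251)^2 = 27009633024199 + 1704832919460√251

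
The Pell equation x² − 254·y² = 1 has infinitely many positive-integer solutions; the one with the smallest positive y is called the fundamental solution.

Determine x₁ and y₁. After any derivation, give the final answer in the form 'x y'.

255 16

√254 → a₀=15, period (1,14,1,30); ℓ=4 even so k=3
i=0: a=15 ⇒ p=15, q=1
…
i=2: a=14 ⇒ p=239, q=15
i=3: a=1 ⇒ p=255, q=16
(x₁, y₁) = (255, 16);  255² − 254·16² = 1 ✓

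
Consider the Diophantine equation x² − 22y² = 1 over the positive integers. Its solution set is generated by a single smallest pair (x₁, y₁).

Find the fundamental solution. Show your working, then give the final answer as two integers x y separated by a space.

197 42

d=22: √d = [4; 1,2,4,2,1,8] (ℓ=6, even), read p_5/q_5
a_0=4:  p_0=4·1+0=4,  q_0=4·0+1=1
a_1=1:  p_1=1·4+1=5,  q_1=1·1+0=1
a_2=2:  p_2=2·5+4=14,  q_2=2·1+1=3
a_3=4:  p_3=4·14+5=61,  q_3=4·3+1=13
a_4=2:  p_4=2·61+14=136,  q_4=2·13+3=29
a_5=1:  p_5=1·136+61=197,  q_5=1·29+13=42
fundamental: x₁=197, y₁=42  (since 38809 − 22·1764 = 1)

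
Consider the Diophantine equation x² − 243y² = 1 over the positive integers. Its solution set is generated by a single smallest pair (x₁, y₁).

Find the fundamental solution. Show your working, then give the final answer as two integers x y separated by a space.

70226 4505

[15; 1,1,2,3,15,3,2,1,1,30] for √243; ℓ=10 ⇒ convergent index 9
i=0: a=15 ⇒ p=15, q=1
…
i=2: a=1 ⇒ p=31, q=2
…
i=4: a=3 ⇒ p=265, q=17
i=5: a=15 ⇒ p=4053, q=260
i=6: a=3 ⇒ p=12424, q=797
…
i=8: a=1 ⇒ p=41325, q=2651
i=9: a=1 ⇒ p=70226, q=4505
→ (70226, 4505).  Check: 70226²=4931691076, 243·4505²=4931691075, difference 1.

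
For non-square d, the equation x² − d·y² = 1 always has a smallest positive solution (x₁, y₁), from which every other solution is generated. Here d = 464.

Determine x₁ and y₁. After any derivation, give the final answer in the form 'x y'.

9801 455

d=464: √d = [21; 1,1,5,1,1,1,5,1,1,42] (ℓ=10, even), read p_9/q_9
a_0=21:  p_0=21·1+0=21,  q_0=21·0+1=1
a_1=1:  p_1=1·21+1=22,  q_1=1·1+0=1
a_2=1:  p_2=1·22+21=43,  q_2=1·1+1=2
a_3=5:  p_3=5·43+22=237,  q_3=5·2+1=11
a_4=1:  p_4=1·237+43=280,  q_4=1·11+2=13
a_5=1:  p_5=1·280+237=517,  q_5=1·13+11=24
…
a_7=5:  p_7=5·797+517=4502,  q_7=5·37+24=209
a_8=1:  p_8=1·4502+797=5299,  q_8=1·209+37=246
a_9=1:  p_9=1·5299+4502=9801,  q_9=1·246+209=455
(x₁, y₁) = (9801, 455);  9801² − 464·455² = 1 ✓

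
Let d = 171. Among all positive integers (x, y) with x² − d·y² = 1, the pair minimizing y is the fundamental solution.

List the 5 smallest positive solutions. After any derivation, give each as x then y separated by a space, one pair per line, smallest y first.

170 13
57799 4420
19651490 1502787
6681448801 510943160
2271672940850 173719171613

[13; 13,26] for √171; ℓ=2 ⇒ convergent index 1
a_0=13:  p_0=13·1+0=13,  q_0=13·0+1=1
a_1=13:  p_1=13·13+1=170,  q_1=13·1+0=13
fundamental: x₁=170, y₁=13  (since 28900 − 171·169 = 1)
(170+13√171)^2 = 57799 + 4420√171
(170+13√171)^3 = 19651490 + 1502787√171
(170+13√171)^4 = 6681448801 + 510943160√171
(170+13√171)^5 = 2271672940850 + 173719171613√171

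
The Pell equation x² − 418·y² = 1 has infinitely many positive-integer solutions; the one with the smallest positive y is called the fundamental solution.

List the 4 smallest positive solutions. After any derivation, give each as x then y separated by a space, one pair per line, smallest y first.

√418 → a₀=20, period (2,4,20,4,2,40); ℓ=6 even so k=5
k=0  a_k=20  p_k/q_k = 20/1
k=1  a_k=2  p_k/q_k = 41/2
…
k=4  a_k=4  p_k/q_k = 15068/737
k=5  a_k=2  p_k/q_k = 33857/1656
fundamental: x₁=33857, y₁=1656  (since 1146296449 − 418·2742336 = 1)
k=2:  x_2 = 33857·33857+418·1656·1656 = 2292592897,  y_2 = 33857·1656+1656·33857 = 112134384
k=3:  x_3 = 33857·2292592897+418·1656·112134384 = 155240635393601,  y_3 = 33857·112134384+1656·2292592897 = 7593067676520
k=4:  x_4 = 33857·155240635393601+418·1656·7593067676520 = 10511964382749705217,  y_4 = 33857·7593067676520+1656·155240635393601 = 514156984535740896

33857 1656
2292592897 112134384
155240635393601 7593067676520
10511964382749705217 514156984535740896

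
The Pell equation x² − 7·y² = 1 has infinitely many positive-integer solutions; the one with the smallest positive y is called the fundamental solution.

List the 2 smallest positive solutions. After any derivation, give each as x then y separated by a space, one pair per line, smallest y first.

8 3
127 48

√7 = [2; 1,1,1,4, …], period ℓ=4 (even) → k=3
a_0=2:  p_0=2·1+0=2,  q_0=2·0+1=1
…
a_2=1:  p_2=1·3+2=5,  q_2=1·1+1=2
a_3=1:  p_3=1·5+3=8,  q_3=1·2+1=3
→ (8, 3).  Check: 8²=64, 7·3²=63, difference 1.
(8+3√7)^2 = 127 + 48√7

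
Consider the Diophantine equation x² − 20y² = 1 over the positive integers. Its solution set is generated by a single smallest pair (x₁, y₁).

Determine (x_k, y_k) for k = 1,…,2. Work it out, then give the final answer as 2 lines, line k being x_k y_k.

[4; 2,8] for √20; ℓ=2 ⇒ convergent index 1
step 0: (4, 1)  from 4·(1,0) + (0,1)
step 1: (9, 2)  from 2·(4,1) + (1,0)
(x₁, y₁) = (9, 2);  9² − 20·2² = 1 ✓
(x_2, y_2) = (9·9 + 20·2·2, 9·2 + 2·9) = (161, 36)

9 2
161 36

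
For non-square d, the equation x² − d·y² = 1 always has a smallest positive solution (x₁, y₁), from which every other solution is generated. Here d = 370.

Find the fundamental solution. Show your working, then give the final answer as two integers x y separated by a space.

213859 11118

√370 = [19; 4,4,38, …], period ℓ=3 (odd) → k=5
step 0: (19, 1)  from 19·(1,0) + (0,1)
step 1: (77, 4)  from 4·(19,1) + (1,0)
…
step 3: (12503, 650)  from 38·(327,17) + (77,4)
step 4: (50339, 2617)  from 4·(12503,650) + (327,17)
step 5: (213859, 11118)  from 4·(50339,2617) + (12503,650)
→ (213859, 11118).  Check: 213859²=45735671881, 370·11118²=45735671880, difference 1.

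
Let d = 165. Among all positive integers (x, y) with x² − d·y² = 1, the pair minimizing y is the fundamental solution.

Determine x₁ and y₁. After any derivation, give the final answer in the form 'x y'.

1079 84

[12; 1,5,2,5,1,24] for √165; ℓ=6 ⇒ convergent index 5
a_0=12:  p_0=12·1+0=12,  q_0=12·0+1=1
a_1=1:  p_1=1·12+1=13,  q_1=1·1+0=1
…
a_3=2:  p_3=2·77+13=167,  q_3=2·6+1=13
a_4=5:  p_4=5·167+77=912,  q_4=5·13+6=71
a_5=1:  p_5=1·912+167=1079,  q_5=1·71+13=84
(x₁, y₁) = (1079, 84);  1079² − 165·84² = 1 ✓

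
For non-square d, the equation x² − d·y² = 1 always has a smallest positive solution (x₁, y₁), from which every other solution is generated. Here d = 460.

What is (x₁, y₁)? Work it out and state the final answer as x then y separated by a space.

2535751 118230

√460 → a₀=21, period (2,4,3,1,2,10,2,1,3,4,2,42); ℓ=12 even so k=11
a_0=21:  p_0=21·1+0=21,  q_0=21·0+1=1
…
a_5=2:  p_5=2·815+622=2252,  q_5=2·38+29=105
…
a_8=1:  p_8=1·48922+23335=72257,  q_8=1·2281+1088=3369
a_9=3:  p_9=3·72257+48922=265693,  q_9=3·3369+2281=12388
a_10=4:  p_10=4·265693+72257=1135029,  q_10=4·12388+3369=52921
a_11=2:  p_11=2·1135029+265693=2535751,  q_11=2·52921+12388=118230
(x₁, y₁) = (2535751, 118230);  2535751² − 460·118230² = 1 ✓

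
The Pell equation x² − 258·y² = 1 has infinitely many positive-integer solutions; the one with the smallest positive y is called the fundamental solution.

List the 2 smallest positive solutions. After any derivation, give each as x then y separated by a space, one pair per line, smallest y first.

√258 = [16; 16,32, …], period ℓ=2 (even) → k=1
k=0  a_k=16  p_k/q_k = 16/1
k=1  a_k=16  p_k/q_k = 257/16
fundamental: x₁=257, y₁=16  (since 66049 − 258·256 = 1)
k=2:  x_2 = 257·257+258·16·16 = 132097,  y_2 = 257·16+16·257 = 8224

257 16
132097 8224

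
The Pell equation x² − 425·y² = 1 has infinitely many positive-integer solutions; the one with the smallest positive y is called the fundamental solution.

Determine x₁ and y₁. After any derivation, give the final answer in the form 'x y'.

143649 6968

[20; 1,1,1,1,1,1,40] for √425; ℓ=7 ⇒ convergent index 13
k=0  a_k=20  p_k/q_k = 20/1
…
k=4  a_k=1  p_k/q_k = 103/5
…
k=7  a_k=40  p_k/q_k = 10885/528
k=8  a_k=1  p_k/q_k = 11153/541
k=9  a_k=1  p_k/q_k = 22038/1069
k=10  a_k=1  p_k/q_k = 33191/1610
k=11  a_k=1  p_k/q_k = 55229/2679
k=12  a_k=1  p_k/q_k = 88420/4289
k=13  a_k=1  p_k/q_k = 143649/6968
→ (143649, 6968).  Check: 143649²=20635035201, 425·6968²=20635035200, difference 1.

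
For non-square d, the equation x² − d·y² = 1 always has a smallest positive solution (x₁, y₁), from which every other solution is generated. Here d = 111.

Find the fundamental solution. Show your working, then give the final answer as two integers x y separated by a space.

√111 = [10; 1,1,6,1,1,20, …], period ℓ=6 (even) → k=5
k=0  a_k=10  p_k/q_k = 10/1
…
k=2  a_k=1  p_k/q_k = 21/2
…
k=4  a_k=1  p_k/q_k = 158/15
k=5  a_k=1  p_k/q_k = 295/28
(x₁, y₁) = (295, 28);  295² − 111·28² = 1 ✓

295 28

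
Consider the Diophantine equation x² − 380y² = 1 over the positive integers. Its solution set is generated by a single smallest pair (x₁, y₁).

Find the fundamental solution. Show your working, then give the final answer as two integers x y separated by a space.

√380 = [19; 2,38, …], period ℓ=2 (even) → k=1
a_0=19:  p_0=19·1+0=19,  q_0=19·0+1=1
a_1=2:  p_1=2·19+1=39,  q_1=2·1+0=2
→ (39, 2).  Check: 39²=1521, 380·2²=1520, difference 1.

39 2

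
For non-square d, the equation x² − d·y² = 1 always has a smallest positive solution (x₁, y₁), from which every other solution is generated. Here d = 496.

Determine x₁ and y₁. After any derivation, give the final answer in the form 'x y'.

√496 → a₀=22, period (3,1,2,4,1,…,1,3,44); ℓ=16 even so k=15
step 0: (22, 1)  from 22·(1,0) + (0,1)
step 1: (67, 3)  from 3·(22,1) + (1,0)
…
step 4: (1069, 48)  from 4·(245,11) + (89,4)
step 5: (1314, 59)  from 1·(1069,48) + (245,11)
…
step 7: (6080, 273)  from 2·(2383,107) + (1314,59)
step 8: (14543, 653)  from 2·(6080,273) + (2383,107)
step 9: (35166, 1579)  from 2·(14543,653) + (6080,273)
step 10: (49709, 2232)  from 1·(35166,1579) + (14543,653)
step 11: (84875, 3811)  from 1·(49709,2232) + (35166,1579)
…
step 14: (1252502, 56239)  from 1·(863293,38763) + (389209,17476)
step 15: (4620799, 207480)  from 3·(1252502,56239) + (863293,38763)
(x₁, y₁) = (4620799, 207480);  4620799² − 496·207480² = 1 ✓

4620799 207480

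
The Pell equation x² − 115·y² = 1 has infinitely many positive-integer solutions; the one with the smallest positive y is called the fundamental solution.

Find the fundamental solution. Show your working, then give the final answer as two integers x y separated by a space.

1126 105

d=115: √d = [10; 1,2,1,1,1,1,1,2,1,20] (ℓ=10, even), read p_9/q_9
i=0: a=10 ⇒ p=10, q=1
i=1: a=1 ⇒ p=11, q=1
i=2: a=2 ⇒ p=32, q=3
i=3: a=1 ⇒ p=43, q=4
…
i=5: a=1 ⇒ p=118, q=11
…
i=7: a=1 ⇒ p=311, q=29
i=8: a=2 ⇒ p=815, q=76
i=9: a=1 ⇒ p=1126, q=105
(x₁, y₁) = (1126, 105);  1126² − 115·105² = 1 ✓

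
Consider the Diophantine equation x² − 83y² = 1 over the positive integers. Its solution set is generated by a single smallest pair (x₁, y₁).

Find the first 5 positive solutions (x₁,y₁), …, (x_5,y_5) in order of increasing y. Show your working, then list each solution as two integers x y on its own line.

√83 = [9; 9,18, …], period ℓ=2 (even) → k=1
step 0: (9, 1)  from 9·(1,0) + (0,1)
step 1: (82, 9)  from 9·(9,1) + (1,0)
fundamental: x₁=82, y₁=9  (since 6724 − 83·81 = 1)
(x_2, y_2) = (82·82 + 83·9·9, 82·9 + 9·82) = (13447, 1476)
(x_3, y_3) = (82·13447 + 83·9·1476, 82·1476 + 9·13447) = (2205226, 242055)
(x_4, y_4) = (82·2205226 + 83·9·242055, 82·242055 + 9·2205226) = (361643617, 39695544)
(x_5, y_5) = (82·361643617 + 83·9·39695544, 82·39695544 + 9·361643617) = (59307347962, 6509827161)

82 9
13447 1476
2205226 242055
361643617 39695544
59307347962 6509827161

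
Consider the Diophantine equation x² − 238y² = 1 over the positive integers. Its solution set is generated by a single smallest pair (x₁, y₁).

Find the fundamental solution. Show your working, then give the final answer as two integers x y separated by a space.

11663 756

d=238: √d = [15; 2,2,1,14,1,2,2,30] (ℓ=8, even), read p_7/q_7
i=0: a=15 ⇒ p=15, q=1
…
i=3: a=1 ⇒ p=108, q=7
i=4: a=14 ⇒ p=1589, q=103
i=5: a=1 ⇒ p=1697, q=110
i=6: a=2 ⇒ p=4983, q=323
i=7: a=2 ⇒ p=11663, q=756
fundamental: x₁=11663, y₁=756  (since 136025569 − 238·571536 = 1)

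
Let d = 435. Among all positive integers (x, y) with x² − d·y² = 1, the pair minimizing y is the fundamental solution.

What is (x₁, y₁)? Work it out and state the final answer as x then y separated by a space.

√435 = [20; 1,5,1,40, …], period ℓ=4 (even) → k=3
a_0=20:  p_0=20·1+0=20,  q_0=20·0+1=1
a_1=1:  p_1=1·20+1=21,  q_1=1·1+0=1
a_2=5:  p_2=5·21+20=125,  q_2=5·1+1=6
a_3=1:  p_3=1·125+21=146,  q_3=1·6+1=7
(x₁, y₁) = (146, 7);  146² − 435·7² = 1 ✓

146 7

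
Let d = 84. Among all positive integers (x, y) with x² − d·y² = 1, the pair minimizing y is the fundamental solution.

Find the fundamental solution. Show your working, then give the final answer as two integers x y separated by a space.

55 6

√84 → a₀=9, period (6,18); ℓ=2 even so k=1
i=0: a=9 ⇒ p=9, q=1
i=1: a=6 ⇒ p=55, q=6
→ (55, 6).  Check: 55²=3025, 84·6²=3024, difference 1.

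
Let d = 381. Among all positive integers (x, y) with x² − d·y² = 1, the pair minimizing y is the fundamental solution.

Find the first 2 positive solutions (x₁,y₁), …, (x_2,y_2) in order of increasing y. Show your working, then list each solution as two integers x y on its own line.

√381 → a₀=19, period (1,1,12,1,1,38); ℓ=6 even so k=5
k=0  a_k=19  p_k/q_k = 19/1
k=1  a_k=1  p_k/q_k = 20/1
k=2  a_k=1  p_k/q_k = 39/2
…
k=4  a_k=1  p_k/q_k = 527/27
k=5  a_k=1  p_k/q_k = 1015/52
(x₁, y₁) = (1015, 52);  1015² − 381·52² = 1 ✓
k=2:  x_2 = 1015·1015+381·52·52 = 2060449,  y_2 = 1015·52+52·1015 = 105560

1015 52
2060449 105560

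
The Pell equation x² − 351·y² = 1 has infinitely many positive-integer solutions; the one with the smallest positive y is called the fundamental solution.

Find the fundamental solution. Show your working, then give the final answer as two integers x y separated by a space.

62425 3332

√351 → a₀=18, period (1,2,1,3,2,2,2,3,1,2,1,36); ℓ=12 even so k=11
step 0: (18, 1)  from 18·(1,0) + (0,1)
step 1: (19, 1)  from 1·(18,1) + (1,0)
…
step 7: (3747, 200)  from 2·(1555,83) + (637,34)
…
step 9: (16543, 883)  from 1·(12796,683) + (3747,200)
step 10: (45882, 2449)  from 2·(16543,883) + (12796,683)
step 11: (62425, 3332)  from 1·(45882,2449) + (16543,883)
fundamental: x₁=62425, y₁=3332  (since 3896880625 − 351·11102224 = 1)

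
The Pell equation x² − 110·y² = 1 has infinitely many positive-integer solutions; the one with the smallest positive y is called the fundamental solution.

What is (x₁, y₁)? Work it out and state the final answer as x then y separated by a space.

√110 → a₀=10, period (2,20); ℓ=2 even so k=1
k=0  a_k=10  p_k/q_k = 10/1
k=1  a_k=2  p_k/q_k = 21/2
→ (21, 2).  Check: 21²=441, 110·2²=440, difference 1.

21 2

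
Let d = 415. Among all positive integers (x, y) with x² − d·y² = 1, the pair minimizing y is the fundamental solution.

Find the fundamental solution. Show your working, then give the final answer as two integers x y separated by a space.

d=415: √d = [20; 2,1,2,4,6,…,1,2,40] (ℓ=16, even), read p_15/q_15
i=0: a=20 ⇒ p=20, q=1
…
i=4: a=4 ⇒ p=713, q=35
i=5: a=6 ⇒ p=4441, q=218
…
i=7: a=1 ⇒ p=9595, q=471
…
i=11: a=6 ⇒ p=508372, q=24955
i=12: a=4 ⇒ p=2110961, q=103623
…
i=14: a=1 ⇒ p=6841255, q=335824
i=15: a=2 ⇒ p=18412804, q=903849
fundamental: x₁=18412804, y₁=903849  (since 339031351142416 − 415·816943014801 = 1)

18412804 903849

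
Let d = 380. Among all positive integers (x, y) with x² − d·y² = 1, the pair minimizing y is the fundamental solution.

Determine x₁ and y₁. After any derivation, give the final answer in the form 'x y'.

√380 → a₀=19, period (2,38); ℓ=2 even so k=1
k=0  a_k=19  p_k/q_k = 19/1
k=1  a_k=2  p_k/q_k = 39/2
→ (39, 2).  Check: 39²=1521, 380·2²=1520, difference 1.

39 2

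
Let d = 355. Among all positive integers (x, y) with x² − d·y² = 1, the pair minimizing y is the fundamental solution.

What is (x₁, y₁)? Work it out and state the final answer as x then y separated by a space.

√355 = [18; 1,5,3,3,1,6,1,3,3,5,1,36, …], period ℓ=12 (even) → k=11
i=0: a=18 ⇒ p=18, q=1
i=1: a=1 ⇒ p=19, q=1
i=2: a=5 ⇒ p=113, q=6
…
i=4: a=3 ⇒ p=1187, q=63
…
i=7: a=1 ⇒ p=12002, q=637
i=8: a=3 ⇒ p=46463, q=2466
…
i=10: a=5 ⇒ p=803418, q=42641
i=11: a=1 ⇒ p=954809, q=50676
→ (954809, 50676).  Check: 954809²=911660226481, 355·50676²=911660226480, difference 1.

954809 50676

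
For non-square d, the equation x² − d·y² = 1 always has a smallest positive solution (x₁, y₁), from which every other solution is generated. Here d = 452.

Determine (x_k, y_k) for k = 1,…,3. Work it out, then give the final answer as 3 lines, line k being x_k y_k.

1204353 56648
2900932297217 136448377488
6987493029899166849 328664025545553880

√452 = [21; 3,1,5,3,10,3,5,1,3,42, …], period ℓ=10 (even) → k=9
step 0: (21, 1)  from 21·(1,0) + (0,1)
step 1: (64, 3)  from 3·(21,1) + (1,0)
…
step 3: (489, 23)  from 5·(85,4) + (64,3)
…
step 5: (16009, 753)  from 10·(1552,73) + (489,23)
…
step 7: (263904, 12413)  from 5·(49579,2332) + (16009,753)
step 8: (313483, 14745)  from 1·(263904,12413) + (49579,2332)
step 9: (1204353, 56648)  from 3·(313483,14745) + (263904,12413)
fundamental: x₁=1204353, y₁=56648  (since 1450466148609 − 452·3208995904 = 1)
(1204353+56648√452)^2 = 2900932297217 + 136448377488√452
(1204353+56648√452)^3 = 6987493029899166849 + 328664025545553880√452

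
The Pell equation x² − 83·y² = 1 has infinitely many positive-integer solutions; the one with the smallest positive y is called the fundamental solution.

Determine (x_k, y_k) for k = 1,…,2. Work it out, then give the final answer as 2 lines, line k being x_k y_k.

82 9
13447 1476

√83 = [9; 9,18, …], period ℓ=2 (even) → k=1
k=0  a_k=9  p_k/q_k = 9/1
k=1  a_k=9  p_k/q_k = 82/9
→ (82, 9).  Check: 82²=6724, 83·9²=6723, difference 1.
n=2: (82,9)∘(82,9) = (82·82+83·9·9, 82·9+9·82) = (13447,1476)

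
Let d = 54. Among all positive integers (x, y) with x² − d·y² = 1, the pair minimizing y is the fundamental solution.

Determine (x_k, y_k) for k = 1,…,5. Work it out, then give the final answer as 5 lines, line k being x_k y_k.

485 66
470449 64020
456335045 62099334
442644523201 60236289960
429364731169925 58429139161866

[7; 2,1,6,1,2,14] for √54; ℓ=6 ⇒ convergent index 5
a_0=7:  p_0=7·1+0=7,  q_0=7·0+1=1
a_1=2:  p_1=2·7+1=15,  q_1=2·1+0=2
…
a_4=1:  p_4=1·147+22=169,  q_4=1·20+3=23
a_5=2:  p_5=2·169+147=485,  q_5=2·23+20=66
(x₁, y₁) = (485, 66);  485² − 54·66² = 1 ✓
(485+66√54)^2 = 470449 + 64020√54
(485+66√54)^3 = 456335045 + 62099334√54
(485+66√54)^4 = 442644523201 + 60236289960√54
(485+66√54)^5 = 429364731169925 + 58429139161866√54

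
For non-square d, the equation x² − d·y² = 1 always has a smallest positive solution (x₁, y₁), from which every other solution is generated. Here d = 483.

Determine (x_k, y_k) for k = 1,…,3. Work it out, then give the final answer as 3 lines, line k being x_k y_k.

22 1
967 44
42526 1935

[21; 1,42] for √483; ℓ=2 ⇒ convergent index 1
a_0=21:  p_0=21·1+0=21,  q_0=21·0+1=1
a_1=1:  p_1=1·21+1=22,  q_1=1·1+0=1
(x₁, y₁) = (22, 1);  22² − 483·1² = 1 ✓
(x_2, y_2) = (22·22 + 483·1·1, 22·1 + 1·22) = (967, 44)
(x_3, y_3) = (22·967 + 483·1·44, 22·44 + 1·967) = (42526, 1935)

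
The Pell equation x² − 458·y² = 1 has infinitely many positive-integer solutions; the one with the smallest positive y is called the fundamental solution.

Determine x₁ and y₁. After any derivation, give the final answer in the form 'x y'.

22899 1070

√458 → a₀=21, period (2,2,42); ℓ=3 odd so k=5
k=0  a_k=21  p_k/q_k = 21/1
…
k=3  a_k=42  p_k/q_k = 4537/212
k=4  a_k=2  p_k/q_k = 9181/429
k=5  a_k=2  p_k/q_k = 22899/1070
(x₁, y₁) = (22899, 1070);  22899² − 458·1070² = 1 ✓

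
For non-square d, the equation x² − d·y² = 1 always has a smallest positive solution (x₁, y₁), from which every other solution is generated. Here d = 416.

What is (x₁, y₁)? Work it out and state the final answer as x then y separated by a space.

√416 → a₀=20, period (2,1,1,9,1,1,2,40); ℓ=8 even so k=7
a_0=20:  p_0=20·1+0=20,  q_0=20·0+1=1
a_1=2:  p_1=2·20+1=41,  q_1=2·1+0=2
a_2=1:  p_2=1·41+20=61,  q_2=1·2+1=3
a_3=1:  p_3=1·61+41=102,  q_3=1·3+2=5
…
a_5=1:  p_5=1·979+102=1081,  q_5=1·48+5=53
a_6=1:  p_6=1·1081+979=2060,  q_6=1·53+48=101
a_7=2:  p_7=2·2060+1081=5201,  q_7=2·101+53=255
→ (5201, 255).  Check: 5201²=27050401, 416·255²=27050400, difference 1.

5201 255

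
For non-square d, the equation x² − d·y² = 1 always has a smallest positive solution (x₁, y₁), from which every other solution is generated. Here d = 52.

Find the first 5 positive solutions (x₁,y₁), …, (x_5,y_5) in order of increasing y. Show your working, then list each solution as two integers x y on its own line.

649 90
842401 116820
1093435849 151632270
1419278889601 196818569640
1842222905266249 255470351760450

[7; 4,1,2,1,4,14] for √52; ℓ=6 ⇒ convergent index 5
a_0=7:  p_0=7·1+0=7,  q_0=7·0+1=1
…
a_2=1:  p_2=1·29+7=36,  q_2=1·4+1=5
a_3=2:  p_3=2·36+29=101,  q_3=2·5+4=14
a_4=1:  p_4=1·101+36=137,  q_4=1·14+5=19
a_5=4:  p_5=4·137+101=649,  q_5=4·19+14=90
fundamental: x₁=649, y₁=90  (since 421201 − 52·8100 = 1)
n=2: (649,90)∘(649,90) = (649·649+52·90·90, 649·90+90·649) = (842401,116820)
n=3: (842401,116820)∘(649,90) = (649·842401+52·90·116820, 649·116820+90·842401) = (1093435849,151632270)
n=4: (1093435849,151632270)∘(649,90) = (649·1093435849+52·90·151632270, 649·151632270+90·1093435849) = (1419278889601,196818569640)
n=5: (1419278889601,196818569640)∘(649,90) = (649·1419278889601+52·90·196818569640, 649·196818569640+90·1419278889601) = (1842222905266249,255470351760450)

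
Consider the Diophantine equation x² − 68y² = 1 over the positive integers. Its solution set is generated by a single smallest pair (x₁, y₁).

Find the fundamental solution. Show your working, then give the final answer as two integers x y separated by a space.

33 4

d=68: √d = [8; 4,16] (ℓ=2, even), read p_1/q_1
step 0: (8, 1)  from 8·(1,0) + (0,1)
step 1: (33, 4)  from 4·(8,1) + (1,0)
(x₁, y₁) = (33, 4);  33² − 68·4² = 1 ✓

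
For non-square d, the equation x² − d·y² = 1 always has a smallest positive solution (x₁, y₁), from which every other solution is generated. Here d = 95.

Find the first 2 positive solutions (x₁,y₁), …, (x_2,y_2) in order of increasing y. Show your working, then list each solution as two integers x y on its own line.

39 4
3041 312

[9; 1,2,1,18] for √95; ℓ=4 ⇒ convergent index 3
step 0: (9, 1)  from 9·(1,0) + (0,1)
…
step 2: (29, 3)  from 2·(10,1) + (9,1)
step 3: (39, 4)  from 1·(29,3) + (10,1)
fundamental: x₁=39, y₁=4  (since 1521 − 95·16 = 1)
n=2: (39,4)∘(39,4) = (39·39+95·4·4, 39·4+4·39) = (3041,312)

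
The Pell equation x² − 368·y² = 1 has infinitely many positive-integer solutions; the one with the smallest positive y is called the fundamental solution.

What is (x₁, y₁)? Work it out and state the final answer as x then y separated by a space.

[19; 5,2,5,38] for √368; ℓ=4 ⇒ convergent index 3
i=0: a=19 ⇒ p=19, q=1
…
i=2: a=2 ⇒ p=211, q=11
i=3: a=5 ⇒ p=1151, q=60
(x₁, y₁) = (1151, 60);  1151² − 368·60² = 1 ✓

1151 60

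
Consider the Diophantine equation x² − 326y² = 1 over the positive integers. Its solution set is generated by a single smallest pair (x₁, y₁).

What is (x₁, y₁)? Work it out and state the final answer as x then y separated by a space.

325 18

√326 → a₀=18, period (18,36); ℓ=2 even so k=1
i=0: a=18 ⇒ p=18, q=1
i=1: a=18 ⇒ p=325, q=18
fundamental: x₁=325, y₁=18  (since 105625 − 326·324 = 1)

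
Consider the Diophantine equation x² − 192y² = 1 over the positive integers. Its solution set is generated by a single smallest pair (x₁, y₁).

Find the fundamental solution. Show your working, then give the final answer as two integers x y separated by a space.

97 7

[13; 1,5,1,26] for √192; ℓ=4 ⇒ convergent index 3
k=0  a_k=13  p_k/q_k = 13/1
…
k=2  a_k=5  p_k/q_k = 83/6
k=3  a_k=1  p_k/q_k = 97/7
fundamental: x₁=97, y₁=7  (since 9409 − 192·49 = 1)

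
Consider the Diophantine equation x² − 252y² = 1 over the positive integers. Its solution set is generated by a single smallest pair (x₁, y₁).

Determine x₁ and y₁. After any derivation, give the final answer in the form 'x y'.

[15; 1,6,1,30] for √252; ℓ=4 ⇒ convergent index 3
step 0: (15, 1)  from 15·(1,0) + (0,1)
step 1: (16, 1)  from 1·(15,1) + (1,0)
step 2: (111, 7)  from 6·(16,1) + (15,1)
step 3: (127, 8)  from 1·(111,7) + (16,1)
(x₁, y₁) = (127, 8);  127² − 252·8² = 1 ✓

127 8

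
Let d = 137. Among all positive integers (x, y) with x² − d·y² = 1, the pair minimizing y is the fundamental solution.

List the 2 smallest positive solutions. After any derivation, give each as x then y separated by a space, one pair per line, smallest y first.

6083073 519712
74007554246657 6322892069952

[11; 1,2,2,1,1,2,2,1,22] for √137; ℓ=9 ⇒ convergent index 17
step 0: (11, 1)  from 11·(1,0) + (0,1)
step 1: (12, 1)  from 1·(11,1) + (1,0)
step 2: (35, 3)  from 2·(12,1) + (11,1)
step 3: (82, 7)  from 2·(35,3) + (12,1)
…
step 5: (199, 17)  from 1·(117,10) + (82,7)
step 6: (515, 44)  from 2·(199,17) + (117,10)
step 7: (1229, 105)  from 2·(515,44) + (199,17)
step 8: (1744, 149)  from 1·(1229,105) + (515,44)
step 9: (39597, 3383)  from 22·(1744,149) + (1229,105)
step 10: (41341, 3532)  from 1·(39597,3383) + (1744,149)
…
step 14: (694077, 59299)  from 1·(408178,34873) + (285899,24426)
…
step 16: (4286741, 366241)  from 2·(1796332,153471) + (694077,59299)
step 17: (6083073, 519712)  from 1·(4286741,366241) + (1796332,153471)
(x₁, y₁) = (6083073, 519712);  6083073² − 137·519712² = 1 ✓
(x_2, y_2) = (6083073·6083073 + 137·519712·519712, 6083073·519712 + 519712·6083073) = (74007554246657, 6322892069952)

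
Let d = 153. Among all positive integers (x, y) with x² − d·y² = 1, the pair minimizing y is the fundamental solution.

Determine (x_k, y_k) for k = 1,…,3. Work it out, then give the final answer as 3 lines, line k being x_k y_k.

2177 176
9478657 766304
41270070401 3336487440

√153 = [12; 2,1,2,2,2,1,2,24, …], period ℓ=8 (even) → k=7
i=0: a=12 ⇒ p=12, q=1
i=1: a=2 ⇒ p=25, q=2
…
i=3: a=2 ⇒ p=99, q=8
i=4: a=2 ⇒ p=235, q=19
…
i=6: a=1 ⇒ p=804, q=65
i=7: a=2 ⇒ p=2177, q=176
→ (2177, 176).  Check: 2177²=4739329, 153·176²=4739328, difference 1.
k=2:  x_2 = 2177·2177+153·176·176 = 9478657,  y_2 = 2177·176+176·2177 = 766304
k=3:  x_3 = 2177·9478657+153·176·766304 = 41270070401,  y_3 = 2177·766304+176·9478657 = 3336487440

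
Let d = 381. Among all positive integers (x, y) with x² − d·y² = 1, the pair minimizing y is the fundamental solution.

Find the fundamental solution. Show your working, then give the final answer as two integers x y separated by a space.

1015 52

√381 → a₀=19, period (1,1,12,1,1,38); ℓ=6 even so k=5
a_0=19:  p_0=19·1+0=19,  q_0=19·0+1=1
…
a_4=1:  p_4=1·488+39=527,  q_4=1·25+2=27
a_5=1:  p_5=1·527+488=1015,  q_5=1·27+25=52
→ (1015, 52).  Check: 1015²=1030225, 381·52²=1030224, difference 1.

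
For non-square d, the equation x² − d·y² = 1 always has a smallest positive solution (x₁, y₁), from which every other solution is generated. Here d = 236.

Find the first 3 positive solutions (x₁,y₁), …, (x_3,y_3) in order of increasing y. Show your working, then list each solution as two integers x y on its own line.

√236 = [15; 2,1,3,5,1,6,1,5,3,1,2,30, …], period ℓ=12 (even) → k=11
i=0: a=15 ⇒ p=15, q=1
i=1: a=2 ⇒ p=31, q=2
i=2: a=1 ⇒ p=46, q=3
i=3: a=3 ⇒ p=169, q=11
i=4: a=5 ⇒ p=891, q=58
i=5: a=1 ⇒ p=1060, q=69
i=6: a=6 ⇒ p=7251, q=472
i=7: a=1 ⇒ p=8311, q=541
i=8: a=5 ⇒ p=48806, q=3177
i=9: a=3 ⇒ p=154729, q=10072
i=10: a=1 ⇒ p=203535, q=13249
i=11: a=2 ⇒ p=561799, q=36570
(x₁, y₁) = (561799, 36570);  561799² − 236·36570² = 1 ✓
(561799+36570√236)^2 = 631236232801 + 41089978860√236
(561799+36570√236)^3 = 709255768702176199 + 46168618067101710√236

561799 36570
631236232801 41089978860
709255768702176199 46168618067101710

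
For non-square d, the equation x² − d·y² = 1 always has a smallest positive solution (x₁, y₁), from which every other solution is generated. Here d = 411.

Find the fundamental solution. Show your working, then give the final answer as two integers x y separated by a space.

49730 2453

[20; 3,1,1,1,19,1,1,1,3,40] for √411; ℓ=10 ⇒ convergent index 9
i=0: a=20 ⇒ p=20, q=1
…
i=5: a=19 ⇒ p=4379, q=216
…
i=8: a=1 ⇒ p=13583, q=670
i=9: a=3 ⇒ p=49730, q=2453
(x₁, y₁) = (49730, 2453);  49730² − 411·2453² = 1 ✓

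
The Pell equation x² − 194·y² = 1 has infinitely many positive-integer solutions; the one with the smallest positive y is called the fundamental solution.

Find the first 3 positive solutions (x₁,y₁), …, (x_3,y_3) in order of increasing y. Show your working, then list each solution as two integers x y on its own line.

[13; 1,12,1,26] for √194; ℓ=4 ⇒ convergent index 3
a_0=13:  p_0=13·1+0=13,  q_0=13·0+1=1
a_1=1:  p_1=1·13+1=14,  q_1=1·1+0=1
a_2=12:  p_2=12·14+13=181,  q_2=12·1+1=13
a_3=1:  p_3=1·181+14=195,  q_3=1·13+1=14
(x₁, y₁) = (195, 14);  195² − 194·14² = 1 ✓
k=2:  x_2 = 195·195+194·14·14 = 76049,  y_2 = 195·14+14·195 = 5460
k=3:  x_3 = 195·76049+194·14·5460 = 29658915,  y_3 = 195·5460+14·76049 = 2129386

195 14
76049 5460
29658915 2129386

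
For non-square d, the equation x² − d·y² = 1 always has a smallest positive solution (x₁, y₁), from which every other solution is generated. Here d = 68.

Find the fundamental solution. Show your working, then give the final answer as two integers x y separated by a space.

33 4

d=68: √d = [8; 4,16] (ℓ=2, even), read p_1/q_1
i=0: a=8 ⇒ p=8, q=1
i=1: a=4 ⇒ p=33, q=4
fundamental: x₁=33, y₁=4  (since 1089 − 68·16 = 1)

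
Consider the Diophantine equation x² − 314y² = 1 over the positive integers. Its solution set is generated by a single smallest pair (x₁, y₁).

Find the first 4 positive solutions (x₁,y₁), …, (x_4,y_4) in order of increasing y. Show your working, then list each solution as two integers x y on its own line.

[17; 1,2,1,1,2,1,34] for √314; ℓ=7 ⇒ convergent index 13
step 0: (17, 1)  from 17·(1,0) + (0,1)
step 1: (18, 1)  from 1·(17,1) + (1,0)
step 2: (53, 3)  from 2·(18,1) + (17,1)
…
step 4: (124, 7)  from 1·(71,4) + (53,3)
…
step 7: (15381, 868)  from 34·(443,25) + (319,18)
…
step 9: (47029, 2654)  from 2·(15824,893) + (15381,868)
…
step 12: (282617, 15949)  from 2·(109882,6201) + (62853,3547)
step 13: (392499, 22150)  from 1·(282617,15949) + (109882,6201)
(x₁, y₁) = (392499, 22150);  392499² − 314·22150² = 1 ✓
k=2:  x_2 = 392499·392499+314·22150·22150 = 308110930001,  y_2 = 392499·22150+22150·392499 = 17387705700
k=3:  x_3 = 392499·308110930001+314·22150·17387705700 = 241866463828532499,  y_3 = 392499·17387705700+22150·308110930001 = 13649314199066450
k=4:  x_4 = 392499·241866463828532499+314·22150·13649314199066450 = 189864690372162243720001,  y_4 = 392499·13649314199066450+22150·241866463828532499 = 10714684347621377411400

392499 22150
308110930001 17387705700
241866463828532499 13649314199066450
189864690372162243720001 10714684347621377411400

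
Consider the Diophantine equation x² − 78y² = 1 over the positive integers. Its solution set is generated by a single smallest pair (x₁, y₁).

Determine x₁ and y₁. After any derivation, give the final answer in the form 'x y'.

d=78: √d = [8; 1,4,1,16] (ℓ=4, even), read p_3/q_3
step 0: (8, 1)  from 8·(1,0) + (0,1)
step 1: (9, 1)  from 1·(8,1) + (1,0)
step 2: (44, 5)  from 4·(9,1) + (8,1)
step 3: (53, 6)  from 1·(44,5) + (9,1)
(x₁, y₁) = (53, 6);  53² − 78·6² = 1 ✓

53 6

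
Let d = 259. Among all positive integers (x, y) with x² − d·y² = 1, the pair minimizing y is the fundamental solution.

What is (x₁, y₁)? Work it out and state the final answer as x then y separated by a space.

[16; 10,1,2,3,4,3,2,1,10,32] for √259; ℓ=10 ⇒ convergent index 9
a_0=16:  p_0=16·1+0=16,  q_0=16·0+1=1
a_1=10:  p_1=10·16+1=161,  q_1=10·1+0=10
…
a_8=1:  p_8=1·55265+23931=79196,  q_8=1·3434+1487=4921
a_9=10:  p_9=10·79196+55265=847225,  q_9=10·4921+3434=52644
fundamental: x₁=847225, y₁=52644  (since 717790200625 − 259·2771390736 = 1)

847225 52644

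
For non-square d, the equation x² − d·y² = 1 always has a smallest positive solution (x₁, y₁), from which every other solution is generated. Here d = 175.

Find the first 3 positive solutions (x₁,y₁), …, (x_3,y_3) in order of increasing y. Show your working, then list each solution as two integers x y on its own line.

d=175: √d = [13; 4,2,1,2,4,26] (ℓ=6, even), read p_5/q_5
a_0=13:  p_0=13·1+0=13,  q_0=13·0+1=1
a_1=4:  p_1=4·13+1=53,  q_1=4·1+0=4
a_2=2:  p_2=2·53+13=119,  q_2=2·4+1=9
…
a_4=2:  p_4=2·172+119=463,  q_4=2·13+9=35
a_5=4:  p_5=4·463+172=2024,  q_5=4·35+13=153
(x₁, y₁) = (2024, 153);  2024² − 175·153² = 1 ✓
(2024+153√175)^2 = 8193151 + 619344√175
(2024+153√175)^3 = 33165873224 + 2507104359√175

2024 153
8193151 619344
33165873224 2507104359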